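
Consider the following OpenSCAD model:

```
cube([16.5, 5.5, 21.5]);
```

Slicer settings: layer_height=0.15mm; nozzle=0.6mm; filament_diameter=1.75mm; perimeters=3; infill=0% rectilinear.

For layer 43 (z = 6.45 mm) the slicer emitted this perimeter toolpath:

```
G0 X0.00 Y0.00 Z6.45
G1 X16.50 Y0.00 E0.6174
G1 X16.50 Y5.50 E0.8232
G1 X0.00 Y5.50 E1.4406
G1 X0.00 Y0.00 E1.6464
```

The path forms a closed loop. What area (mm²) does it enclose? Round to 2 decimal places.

90.75 mm²

Apply the shoelace formula to the sequence of (X, Y) vertices; enclosed area = 90.75 mm².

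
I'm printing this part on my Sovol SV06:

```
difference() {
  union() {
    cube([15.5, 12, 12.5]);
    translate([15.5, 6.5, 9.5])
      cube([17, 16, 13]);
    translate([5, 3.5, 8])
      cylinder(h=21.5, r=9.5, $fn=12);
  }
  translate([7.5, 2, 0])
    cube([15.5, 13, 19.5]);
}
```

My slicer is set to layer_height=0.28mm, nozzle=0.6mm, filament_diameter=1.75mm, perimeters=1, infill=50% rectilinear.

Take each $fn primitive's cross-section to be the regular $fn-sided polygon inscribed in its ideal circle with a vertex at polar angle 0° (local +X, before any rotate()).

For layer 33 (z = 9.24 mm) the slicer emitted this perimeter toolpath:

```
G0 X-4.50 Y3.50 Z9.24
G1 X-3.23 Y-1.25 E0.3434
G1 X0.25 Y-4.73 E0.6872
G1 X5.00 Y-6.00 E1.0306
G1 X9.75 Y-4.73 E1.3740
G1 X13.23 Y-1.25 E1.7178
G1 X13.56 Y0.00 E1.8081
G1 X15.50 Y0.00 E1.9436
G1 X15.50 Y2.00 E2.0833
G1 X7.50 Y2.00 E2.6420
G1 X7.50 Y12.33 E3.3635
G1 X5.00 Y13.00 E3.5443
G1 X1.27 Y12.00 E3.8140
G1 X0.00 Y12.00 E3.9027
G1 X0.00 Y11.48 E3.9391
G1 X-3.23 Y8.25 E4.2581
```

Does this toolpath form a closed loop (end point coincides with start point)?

no

Start point (G0): (-4.50, 3.50). End point (last G1): the path does not return to the start — open.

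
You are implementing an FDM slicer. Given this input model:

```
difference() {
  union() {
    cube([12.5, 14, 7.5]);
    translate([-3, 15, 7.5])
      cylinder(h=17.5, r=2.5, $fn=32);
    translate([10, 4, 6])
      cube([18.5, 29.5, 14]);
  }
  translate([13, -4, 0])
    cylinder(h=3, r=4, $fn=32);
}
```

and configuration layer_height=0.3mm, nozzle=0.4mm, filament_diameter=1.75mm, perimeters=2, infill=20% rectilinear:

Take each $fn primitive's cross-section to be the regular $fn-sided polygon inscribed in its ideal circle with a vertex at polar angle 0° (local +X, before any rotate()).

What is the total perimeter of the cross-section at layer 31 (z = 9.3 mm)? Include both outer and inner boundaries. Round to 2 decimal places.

111.68 mm

At z = 9.3 mm: the cube is not intersected at this z (z outside [0, 7.5]); the r=2.5 cylinder at (-3, 15) gives a regular 32-gon of circumradius 2.5 (constant along its height) (perimeter = 2·32·2.500·sin(180°/32) = 15.68 mm); the 18.5×29.5 cube at (10, 4) contributes its full rectangle (perimeter 96.00 mm); Merging all regions: the 2 present regions are separate (no shared area or edge), so areas and boundary lengths simply add and each stays a separate island — boundary = 111.68 mm; the cylinder at (13, -4) does not reach this height (z outside [0, 3]); Subtracting the remaining from the first: none of the subtracted shapes is present at this height, so the result so far is unchanged — boundary = 111.68 mm. Overall, the cross-section has 2 separate islands. Total boundary length (outer) = 111.68 mm.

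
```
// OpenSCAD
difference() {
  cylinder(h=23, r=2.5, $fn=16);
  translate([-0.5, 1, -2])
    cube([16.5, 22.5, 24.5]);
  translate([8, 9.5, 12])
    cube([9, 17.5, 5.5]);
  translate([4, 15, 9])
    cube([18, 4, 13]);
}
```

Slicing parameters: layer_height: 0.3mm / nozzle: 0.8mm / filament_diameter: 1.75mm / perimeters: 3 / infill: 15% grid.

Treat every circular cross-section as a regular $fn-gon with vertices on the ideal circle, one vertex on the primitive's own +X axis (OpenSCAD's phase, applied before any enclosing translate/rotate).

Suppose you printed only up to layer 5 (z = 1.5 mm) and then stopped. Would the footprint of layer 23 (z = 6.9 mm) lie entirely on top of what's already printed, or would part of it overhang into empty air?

entirely on top

Compare the two slices. At z = 1.5: the cylinder: section is a regular 16-gon, circumradius r=2.5 (area = (16/2)·2.500²·sin(360°/16) = 19.13 mm²); the cube at (-0.5, 1) (footprint 16.5×22.5) is included at this height (area 371.25 mm²); the cube at (8, 9.5) does not reach this height (z outside [12, 17.5]); the cube at (4, 15) does not reach this height (z outside [9, 22]); Taking the first minus the rest: starting from the r=2.5 cylinder (19.13 mm²), the 16.5×22.5 cube at (-0.5, 1) partially overlaps it — only the 3.11 mm² overlap (of its 371.25 mm²) is removed, clipping the outline — area = 16.03 mm². At z = 6.9: the r=2.5 cylinder gives a regular 16-gon of circumradius 2.5 (constant along its height) (area = (16/2)·2.500²·sin(360°/16) = 19.13 mm²); the 16.5×22.5 cube at (-0.5, 1) contributes its full rectangle (area 371.25 mm²); the cube at (8, 9.5) does not reach this height (z outside [12, 17.5]); the cube at (4, 15) does not reach this height (z outside [9, 22]); Taking the first minus the rest: starting from the r=2.5 cylinder (19.13 mm²), the 16.5×22.5 cube at (-0.5, 1) partially overlaps it — only the 3.11 mm² overlap (of its 371.25 mm²) is removed, clipping the outline — area = 16.03 mm². Checking containment: the cross-section at z = 6.9 is a subset of the cross-section at z = 1.5.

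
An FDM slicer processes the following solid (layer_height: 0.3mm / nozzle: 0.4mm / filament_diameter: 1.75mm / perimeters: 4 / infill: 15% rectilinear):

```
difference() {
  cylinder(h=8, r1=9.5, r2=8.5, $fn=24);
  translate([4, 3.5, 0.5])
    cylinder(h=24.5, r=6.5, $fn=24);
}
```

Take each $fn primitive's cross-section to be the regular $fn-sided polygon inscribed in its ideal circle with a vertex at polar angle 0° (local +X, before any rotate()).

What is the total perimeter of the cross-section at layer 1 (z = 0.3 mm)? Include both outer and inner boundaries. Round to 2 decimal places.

59.28 mm

At z = 0.3 mm: the cone contributes a regular 24-gon of circumradius 9.463 (interpolated between r1=9.5 and r2=8.5 at t=0.037) (perimeter = 2·24·9.463·sin(180°/24) = 59.28 mm); the cylinder at (4, 3.5) is absent (z outside [0.5, 25]); Taking the first minus the rest: none of the subtracted shapes is present at this height, so the cone is unchanged — boundary = 59.28 mm. Overall, the cross-section is a single solid region. Total boundary length (outer) = 59.28 mm.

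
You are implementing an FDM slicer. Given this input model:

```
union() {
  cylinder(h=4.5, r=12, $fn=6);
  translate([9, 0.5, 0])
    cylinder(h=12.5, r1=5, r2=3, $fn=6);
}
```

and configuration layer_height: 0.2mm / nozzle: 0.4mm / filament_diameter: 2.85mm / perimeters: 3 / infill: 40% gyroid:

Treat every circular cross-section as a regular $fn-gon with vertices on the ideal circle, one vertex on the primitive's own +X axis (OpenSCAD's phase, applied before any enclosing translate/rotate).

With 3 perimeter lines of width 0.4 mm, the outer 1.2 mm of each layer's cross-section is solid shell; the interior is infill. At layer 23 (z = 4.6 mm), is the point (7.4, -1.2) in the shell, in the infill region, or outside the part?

infill

At z = 4.6 mm: the cylinder is absent (z outside [0, 4.5]); the cone at (9, 0.5): at t=0.368 of its height the radius interpolates to r₁+(r₂−r₁)t = 4.264, giving a regular 6-gon of that circumradius; Taking the union: only the cone at (9, 0.5) is present, so the union is just that shape — 1 connected region. Overall, the cross-section is a single solid region. The nearest boundary edge runs (4.74, 0.50)→(6.87, -3.19); distance from the point to it = 1.46 mm. The point is inside the cross-section and 1.46 mm from the nearest boundary — more than the 1.2 mm shell width (3 × 0.4), so it's in the infill interior.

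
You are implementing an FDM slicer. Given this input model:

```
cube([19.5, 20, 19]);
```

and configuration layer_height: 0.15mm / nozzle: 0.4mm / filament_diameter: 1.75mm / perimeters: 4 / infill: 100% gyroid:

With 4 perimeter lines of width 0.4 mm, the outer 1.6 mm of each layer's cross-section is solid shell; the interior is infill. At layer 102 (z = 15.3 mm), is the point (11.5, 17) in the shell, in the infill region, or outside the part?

At z = 15.3 mm: the cube is present — its section is the full 19.5×20 rectangle. Overall, the cross-section is a single solid region. The nearest boundary edge runs (19.50, 20.00)→(0.00, 20.00); distance from the point to it = 3.00 mm. The point is inside the cross-section and 3.00 mm from the nearest boundary — more than the 1.6 mm shell width (4 × 0.4), so it's in the infill interior.

infill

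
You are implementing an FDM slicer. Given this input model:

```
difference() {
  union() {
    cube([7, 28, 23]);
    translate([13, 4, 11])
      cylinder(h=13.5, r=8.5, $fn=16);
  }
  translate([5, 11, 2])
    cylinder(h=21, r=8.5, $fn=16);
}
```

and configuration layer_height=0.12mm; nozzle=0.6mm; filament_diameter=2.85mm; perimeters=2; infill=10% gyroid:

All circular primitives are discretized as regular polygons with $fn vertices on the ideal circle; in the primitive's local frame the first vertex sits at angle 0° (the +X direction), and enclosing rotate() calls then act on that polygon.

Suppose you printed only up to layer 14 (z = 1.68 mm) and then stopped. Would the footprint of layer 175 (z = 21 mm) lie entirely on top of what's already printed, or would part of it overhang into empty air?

part overhangs

Compare the two slices. At z = 1.68: the cube (footprint 7×28) is included at this height (area 196.00 mm²); the cylinder at (13, 4) is absent (z outside [11, 24.5]); Merging all regions: only the 7×28 cube is present, so the union is just that shape — area = 196.00 mm²; the cylinder at (5, 11) does not reach this height (z outside [2, 23]); Subtracting the remaining from the first: none of the subtracted shapes is present at this height, so the result so far is unchanged — area = 196.00 mm². At z = 21: the 7×28 cube contributes its full rectangle (area 196.00 mm²); the r=8.5 cylinder at (13, 4) contributes a regular 16-gon of circumradius 8.5 (area = (16/2)·8.500²·sin(360°/16) = 221.19 mm²); Combining (union): the regions partially overlap — summed areas 417.19 mm² minus the doubly-counted overlap 17.93 mm² gives 399.26 mm² — area = 399.26 mm²; the r=8.5 cylinder at (5, 11) contributes a regular 16-gon of circumradius 8.5 (area = (16/2)·8.500²·sin(360°/16) = 221.19 mm²); Subtracting the remaining from the first: starting from that combined region (399.26 mm²), the r=8.5 cylinder at (5, 11) partially overlaps it — only the 154.67 mm² overlap (of its 221.19 mm²) is removed, clipping the outline — area = 244.60 mm². Checking containment: at z = 21 the cross-section extends beyond the z = 1.68 cross-section by about 160.40 mm².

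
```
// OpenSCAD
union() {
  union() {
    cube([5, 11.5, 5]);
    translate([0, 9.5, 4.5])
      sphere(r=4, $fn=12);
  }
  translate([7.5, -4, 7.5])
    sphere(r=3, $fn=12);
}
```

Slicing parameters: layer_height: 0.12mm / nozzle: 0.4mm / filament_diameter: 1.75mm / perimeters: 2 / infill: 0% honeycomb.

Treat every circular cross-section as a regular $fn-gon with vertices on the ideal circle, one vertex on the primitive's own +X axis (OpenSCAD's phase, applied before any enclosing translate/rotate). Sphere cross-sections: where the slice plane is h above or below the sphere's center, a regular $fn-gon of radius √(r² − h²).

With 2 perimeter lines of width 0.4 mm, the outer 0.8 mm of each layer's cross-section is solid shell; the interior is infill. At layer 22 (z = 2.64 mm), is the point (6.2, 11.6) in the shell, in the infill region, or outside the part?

outside

At z = 2.64 mm: the cube is present — its section is the full 5×11.5 rectangle; the r=4 sphere at (0, 9.5) contributes a regular 12-gon of circumradius √(4²−1.86²) = 3.541; Taking the union: the regions partially overlap (shared area 15.93 mm²), so overlapping operands fuse into one piece — 1 connected region; the sphere at (7.5, -4) is absent (|z−center|=4.860 > r=3); Merging all regions: only the result so far is present, so the union is just that shape — 1 connected region. Overall, the cross-section is a single solid region. The nearest boundary edge runs (5.00, 11.50)→(5.00, 0.00); distance from the point to it = 1.20 mm. The point is not inside any of the regions above, so it lies outside the cross-section (1.20 mm from the nearest boundary).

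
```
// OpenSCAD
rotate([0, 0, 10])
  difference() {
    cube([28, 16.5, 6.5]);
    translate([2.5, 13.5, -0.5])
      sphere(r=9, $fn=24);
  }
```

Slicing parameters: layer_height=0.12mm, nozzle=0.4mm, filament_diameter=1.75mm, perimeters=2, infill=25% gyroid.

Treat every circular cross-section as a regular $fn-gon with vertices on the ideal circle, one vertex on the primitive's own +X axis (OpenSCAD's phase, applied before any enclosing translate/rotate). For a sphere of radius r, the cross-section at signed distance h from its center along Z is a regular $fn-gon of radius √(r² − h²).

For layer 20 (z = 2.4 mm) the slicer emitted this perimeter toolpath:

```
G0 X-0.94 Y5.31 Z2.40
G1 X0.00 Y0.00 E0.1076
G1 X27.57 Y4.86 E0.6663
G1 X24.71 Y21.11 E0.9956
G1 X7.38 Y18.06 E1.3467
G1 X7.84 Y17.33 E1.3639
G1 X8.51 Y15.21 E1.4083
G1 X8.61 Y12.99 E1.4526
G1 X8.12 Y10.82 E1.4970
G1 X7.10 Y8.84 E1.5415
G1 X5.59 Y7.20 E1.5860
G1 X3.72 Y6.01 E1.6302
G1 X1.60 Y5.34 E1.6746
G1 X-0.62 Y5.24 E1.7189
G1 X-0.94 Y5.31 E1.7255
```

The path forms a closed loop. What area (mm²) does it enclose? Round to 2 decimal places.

Apply the shoelace formula to the sequence of (X, Y) vertices; enclosed area = 352.39 mm².

352.39 mm²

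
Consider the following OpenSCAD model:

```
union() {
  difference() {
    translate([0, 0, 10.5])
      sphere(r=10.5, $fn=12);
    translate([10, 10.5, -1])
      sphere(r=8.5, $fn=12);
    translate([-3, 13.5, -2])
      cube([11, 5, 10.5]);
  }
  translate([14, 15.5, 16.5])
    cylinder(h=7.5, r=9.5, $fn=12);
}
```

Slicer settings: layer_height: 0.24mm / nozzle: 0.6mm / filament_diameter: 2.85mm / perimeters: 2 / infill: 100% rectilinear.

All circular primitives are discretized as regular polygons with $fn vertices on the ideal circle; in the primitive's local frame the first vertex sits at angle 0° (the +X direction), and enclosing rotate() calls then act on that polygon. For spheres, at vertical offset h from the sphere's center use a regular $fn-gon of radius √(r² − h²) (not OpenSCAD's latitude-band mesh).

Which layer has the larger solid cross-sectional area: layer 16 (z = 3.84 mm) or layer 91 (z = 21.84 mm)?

layer 91 (z = 21.84 mm)

Layer 16 (z = 3.84): the r=10.5 sphere contributes a regular 12-gon of circumradius √(10.5²−6.66²) = 8.118 (area = (12/2)·8.118²·sin(360°/12) = 197.68 mm²); the r=8.5 sphere at (10, 10.5) contributes a regular 12-gon of circumradius √(8.5²−4.84²) = 6.987 (area = (12/2)·6.987²·sin(360°/12) = 146.47 mm²); the cube at (-3, 13.5) is present — its section is the full 11×5 rectangle (area 55.00 mm²); After the difference (first − rest): starting from the r=10.5 sphere (197.68 mm²), the r=8.5 sphere at (10, 10.5) partially overlaps it — only the 0.35 mm² overlap (of its 146.47 mm²) is removed, clipping the outline; the 11×5 cube at (-3, 13.5) misses the remaining region (no effect) — area = 197.33 mm²; the cylinder at (14, 15.5) is absent (z outside [16.5, 24]); Merging all regions: only the result so far is present, so the union is just that shape — area = 197.33 mm². So its area = 197.33 mm². Layer 91 (z = 21.84): the sphere does not reach this height (|z−center|=11.340 > r=10.5); the sphere at (10, 10.5) is not intersected at this z (|z−center|=22.840 > r=8.5); the cube at (-3, 13.5) is not intersected at this z (z outside [-2, 8.5]); After the difference (first − rest): the first operand is absent here, so nothing remains; the r=9.5 cylinder at (14, 15.5) contributes a regular 12-gon of circumradius 9.5 (area = (12/2)·9.500²·sin(360°/12) = 270.75 mm²); Taking the union: only the r=9.5 cylinder at (14, 15.5) is present, so the union is just that shape — area = 270.75 mm². So its area = 270.75 mm². Layer 91 is larger (270.75 vs 197.33 mm²).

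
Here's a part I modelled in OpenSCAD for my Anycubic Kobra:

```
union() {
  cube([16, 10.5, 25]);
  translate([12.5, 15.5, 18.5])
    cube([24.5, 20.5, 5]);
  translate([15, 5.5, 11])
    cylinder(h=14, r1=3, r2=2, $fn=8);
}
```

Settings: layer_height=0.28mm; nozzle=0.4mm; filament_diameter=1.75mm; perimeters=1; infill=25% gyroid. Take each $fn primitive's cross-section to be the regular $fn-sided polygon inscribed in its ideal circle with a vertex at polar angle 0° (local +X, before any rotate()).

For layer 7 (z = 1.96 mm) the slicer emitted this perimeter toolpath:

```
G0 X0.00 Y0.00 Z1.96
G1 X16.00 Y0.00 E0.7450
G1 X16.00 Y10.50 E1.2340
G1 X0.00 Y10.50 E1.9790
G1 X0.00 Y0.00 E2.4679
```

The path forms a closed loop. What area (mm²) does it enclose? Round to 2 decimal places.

168.00 mm²

Apply the shoelace formula to the sequence of (X, Y) vertices; enclosed area = 168.00 mm².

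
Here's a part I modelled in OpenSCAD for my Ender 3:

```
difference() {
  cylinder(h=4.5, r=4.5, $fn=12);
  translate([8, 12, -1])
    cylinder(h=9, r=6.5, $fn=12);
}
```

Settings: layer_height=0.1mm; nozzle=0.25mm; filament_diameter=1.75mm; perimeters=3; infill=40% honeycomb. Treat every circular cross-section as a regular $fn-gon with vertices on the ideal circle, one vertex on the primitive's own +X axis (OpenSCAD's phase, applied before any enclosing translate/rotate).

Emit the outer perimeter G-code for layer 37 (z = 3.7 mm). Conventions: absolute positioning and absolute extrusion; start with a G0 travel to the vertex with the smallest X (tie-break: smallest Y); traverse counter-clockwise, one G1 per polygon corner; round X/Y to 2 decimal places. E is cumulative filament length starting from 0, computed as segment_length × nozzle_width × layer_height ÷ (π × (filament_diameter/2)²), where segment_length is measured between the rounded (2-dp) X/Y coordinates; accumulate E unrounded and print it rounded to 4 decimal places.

G0 X-4.50 Y0.00 Z3.70
G1 X-3.90 Y-2.25 E0.0242
G1 X-2.25 Y-3.90 E0.0485
G1 X0.00 Y-4.50 E0.0727
G1 X2.25 Y-3.90 E0.0969
G1 X3.90 Y-2.25 E0.1211
G1 X4.50 Y0.00 E0.1453
G1 X3.90 Y2.25 E0.1695
G1 X2.25 Y3.90 E0.1938
G1 X0.00 Y4.50 E0.2180
G1 X-2.25 Y3.90 E0.2422
G1 X-3.90 Y2.25 E0.2664
G1 X-4.50 Y0.00 E0.2906

At z = 3.7 mm: the r=4.5 cylinder contributes a regular 12-gon of circumradius 4.5; the r=6.5 cylinder at (8, 12) contributes a regular 12-gon of circumradius 6.5; Subtracting the remaining from the first: starting from the r=4.5 cylinder, the r=6.5 cylinder at (8, 12) misses the remaining region (no effect) — 1 connected region. The outline is a single polygon with 12 vertices. Extrusion per mm of travel: 0.25 × 0.1 / (π × 0.875²) = 0.010394. Accumulating E over each segment gives final E = 0.2906.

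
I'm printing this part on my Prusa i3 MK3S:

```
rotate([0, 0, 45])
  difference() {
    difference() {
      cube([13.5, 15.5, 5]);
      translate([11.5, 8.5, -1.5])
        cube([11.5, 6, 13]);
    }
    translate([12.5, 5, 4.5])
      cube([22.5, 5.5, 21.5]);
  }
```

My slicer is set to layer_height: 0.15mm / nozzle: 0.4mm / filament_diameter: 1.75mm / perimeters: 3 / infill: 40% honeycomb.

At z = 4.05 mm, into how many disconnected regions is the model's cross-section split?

1

At z = 4.05 mm: the 13.5×15.5 cube contributes its full rectangle; the cube at (11.5, 8.5) is present — its section is the full 11.5×6 rectangle; Taking the first minus the rest: starting from the 13.5×15.5 cube, the 11.5×6 cube at (11.5, 8.5) partially overlaps it — only the 12.00 mm² overlap (of its 69.00 mm²) is removed, clipping the outline — 1 connected region; the cube at (12.5, 5) does not reach this height (z outside [4.5, 26]); Subtracting the remaining from the first: none of the subtracted shapes is present at this height, so the result so far is unchanged — 1 connected region; (whole slice rotated 45° about Z — lengths, areas and connectivity unchanged). The result has 1 disconnected region.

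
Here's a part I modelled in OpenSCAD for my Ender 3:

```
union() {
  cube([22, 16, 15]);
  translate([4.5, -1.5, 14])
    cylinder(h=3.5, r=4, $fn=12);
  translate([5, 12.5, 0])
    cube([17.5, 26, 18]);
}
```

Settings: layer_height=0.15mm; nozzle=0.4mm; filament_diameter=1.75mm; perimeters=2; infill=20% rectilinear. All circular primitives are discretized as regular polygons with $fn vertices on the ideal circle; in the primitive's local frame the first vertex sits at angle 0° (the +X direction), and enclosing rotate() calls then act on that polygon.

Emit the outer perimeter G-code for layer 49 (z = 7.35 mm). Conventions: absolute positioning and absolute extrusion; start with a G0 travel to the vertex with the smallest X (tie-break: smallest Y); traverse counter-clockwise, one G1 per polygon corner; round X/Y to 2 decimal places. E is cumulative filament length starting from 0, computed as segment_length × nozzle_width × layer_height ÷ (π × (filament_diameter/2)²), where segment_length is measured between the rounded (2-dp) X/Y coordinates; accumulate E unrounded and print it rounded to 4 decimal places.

At z = 7.35 mm: the 22×16 cube contributes its full rectangle; the cylinder at (4.5, -1.5) is not intersected at this z (z outside [14, 17.5]); the cube at (5, 12.5) is present — its section is the full 17.5×26 rectangle; Combining (union): the regions partially overlap (shared area 59.50 mm²), so overlapping operands fuse into one piece — 1 connected region. The outline is a single polygon with 8 vertices. Extrusion per mm of travel: 0.4 × 0.15 / (π × 0.875²) = 0.024945. Accumulating E over each segment gives final E = 3.0433.

G0 X0.00 Y0.00 Z7.35
G1 X22.00 Y0.00 E0.5488
G1 X22.00 Y12.50 E0.8606
G1 X22.50 Y12.50 E0.8731
G1 X22.50 Y38.50 E1.5217
G1 X5.00 Y38.50 E1.9582
G1 X5.00 Y16.00 E2.5195
G1 X0.00 Y16.00 E2.6442
G1 X0.00 Y0.00 E3.0433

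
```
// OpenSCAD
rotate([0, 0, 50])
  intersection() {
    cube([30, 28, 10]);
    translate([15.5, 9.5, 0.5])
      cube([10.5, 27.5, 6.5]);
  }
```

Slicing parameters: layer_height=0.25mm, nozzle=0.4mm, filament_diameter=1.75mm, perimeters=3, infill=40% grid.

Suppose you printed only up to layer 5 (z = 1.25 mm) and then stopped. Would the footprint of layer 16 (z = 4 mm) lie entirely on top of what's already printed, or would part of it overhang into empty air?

Compare the two slices. At z = 1.25: the cube is present — its section is the full 30×28 rectangle (area 840.00 mm²); the 10.5×27.5 cube at (15.5, 9.5) contributes its full rectangle (area 288.75 mm²); Taking the intersection: the 10.5×27.5 cube at (15.5, 9.5) partially overlaps the 30×28 cube; clipping to the common part keeps 194.25 mm² — area = 194.25 mm²; (rotated 50° about Z; rotation is an isometry so areas/perimeters/island counts are preserved). At z = 4: the cube is present — its section is the full 30×28 rectangle (area 840.00 mm²); the cube at (15.5, 9.5) (footprint 10.5×27.5) is included at this height (area 288.75 mm²); Taking the intersection: the 10.5×27.5 cube at (15.5, 9.5) partially overlaps the 30×28 cube; clipping to the common part keeps 194.25 mm² — area = 194.25 mm²; (whole slice rotated 50° about Z — lengths, areas and connectivity unchanged). Checking containment: the cross-section at z = 4 is a subset of the cross-section at z = 1.25.

entirely on top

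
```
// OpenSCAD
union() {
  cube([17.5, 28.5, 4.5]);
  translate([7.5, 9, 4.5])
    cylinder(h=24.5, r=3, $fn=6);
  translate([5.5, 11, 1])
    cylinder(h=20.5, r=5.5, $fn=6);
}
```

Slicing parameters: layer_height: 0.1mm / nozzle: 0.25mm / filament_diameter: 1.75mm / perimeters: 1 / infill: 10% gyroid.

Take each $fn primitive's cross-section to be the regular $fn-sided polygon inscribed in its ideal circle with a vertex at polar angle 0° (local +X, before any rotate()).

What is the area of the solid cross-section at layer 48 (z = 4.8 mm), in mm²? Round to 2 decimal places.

80.48 mm²

At z = 4.8 mm: the cube is absent (z outside [0, 4.5]); the cylinder at (7.5, 9): section is a regular 6-gon, circumradius r=3 (area = (6/2)·3.000²·sin(360°/6) = 23.38 mm²); the cylinder at (5.5, 11): section is a regular 6-gon, circumradius r=5.5 (area = (6/2)·5.500²·sin(360°/6) = 78.59 mm²); Combining (union): the regions partially overlap — summed areas 101.97 mm² minus the doubly-counted overlap 21.50 mm² gives 80.48 mm² — area = 80.48 mm². Overall, the cross-section is a single solid region. Net area = 80.48 mm².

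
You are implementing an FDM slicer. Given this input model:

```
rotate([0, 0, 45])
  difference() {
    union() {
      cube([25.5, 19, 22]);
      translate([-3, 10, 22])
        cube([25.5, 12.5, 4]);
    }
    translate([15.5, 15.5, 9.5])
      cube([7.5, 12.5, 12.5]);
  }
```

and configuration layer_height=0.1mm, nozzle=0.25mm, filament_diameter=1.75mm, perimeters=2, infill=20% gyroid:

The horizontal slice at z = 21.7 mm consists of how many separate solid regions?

1

At z = 21.7 mm: the cube is present — its section is the full 25.5×19 rectangle; the cube at (-3, 10) is not intersected at this z (z outside [22, 26]); Merging all regions: only the 25.5×19 cube is present, so the union is just that shape — 1 connected region; the 7.5×12.5 cube at (15.5, 15.5) contributes its full rectangle; Taking the first minus the rest: starting from the result so far, the 7.5×12.5 cube at (15.5, 15.5) partially overlaps it — only the 26.25 mm² overlap (of its 93.75 mm²) is removed, clipping the outline — 1 connected region; (rotated 45° about Z; rotation is an isometry so areas/perimeters/island counts are preserved). The result has 1 disconnected region.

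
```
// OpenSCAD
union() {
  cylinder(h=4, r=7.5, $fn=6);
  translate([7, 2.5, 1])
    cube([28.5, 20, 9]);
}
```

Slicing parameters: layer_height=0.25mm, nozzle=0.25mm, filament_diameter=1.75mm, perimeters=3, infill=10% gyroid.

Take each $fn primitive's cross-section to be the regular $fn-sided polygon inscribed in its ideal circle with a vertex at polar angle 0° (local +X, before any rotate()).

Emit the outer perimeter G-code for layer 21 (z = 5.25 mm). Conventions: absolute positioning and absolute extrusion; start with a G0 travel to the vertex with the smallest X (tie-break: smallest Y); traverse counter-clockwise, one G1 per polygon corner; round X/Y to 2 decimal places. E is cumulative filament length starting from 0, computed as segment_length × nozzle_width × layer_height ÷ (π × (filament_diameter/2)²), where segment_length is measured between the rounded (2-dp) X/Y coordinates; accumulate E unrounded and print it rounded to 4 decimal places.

G0 X7.00 Y2.50 Z5.25
G1 X35.50 Y2.50 E0.7406
G1 X35.50 Y22.50 E1.2602
G1 X7.00 Y22.50 E2.0008
G1 X7.00 Y2.50 E2.5205

At z = 5.25 mm: the cylinder is not intersected at this z (z outside [0, 4]); the 28.5×20 cube at (7, 2.5) contributes its full rectangle; Combining (union): only the 28.5×20 cube at (7, 2.5) is present, so the union is just that shape — 1 connected region. The outline is a single polygon with 4 vertices. Extrusion per mm of travel: 0.25 × 0.25 / (π × 0.875²) = 0.025984. Accumulating E over each segment gives final E = 2.5205.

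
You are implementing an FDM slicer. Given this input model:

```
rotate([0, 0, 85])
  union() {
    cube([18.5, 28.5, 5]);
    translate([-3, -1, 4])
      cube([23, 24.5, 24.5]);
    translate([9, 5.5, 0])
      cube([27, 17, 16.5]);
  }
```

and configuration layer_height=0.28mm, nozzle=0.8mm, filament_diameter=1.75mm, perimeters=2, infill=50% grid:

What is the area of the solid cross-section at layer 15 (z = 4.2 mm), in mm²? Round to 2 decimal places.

928.00 mm²

At z = 4.2 mm: the cube is present — its section is the full 18.5×28.5 rectangle (area 527.25 mm²); the cube at (-3, -1) is present — its section is the full 23×24.5 rectangle (area 563.50 mm²); the 27×17 cube at (9, 5.5) contributes its full rectangle (area 459.00 mm²); Combining (union): the regions partially overlap — summed areas 1549.75 mm² minus the doubly-counted overlap 621.75 mm² gives 928.00 mm² — area = 928.00 mm²; (whole slice rotated 85° about Z — lengths, areas and connectivity unchanged). Overall, the cross-section is a single solid region. Net area = 928.00 mm².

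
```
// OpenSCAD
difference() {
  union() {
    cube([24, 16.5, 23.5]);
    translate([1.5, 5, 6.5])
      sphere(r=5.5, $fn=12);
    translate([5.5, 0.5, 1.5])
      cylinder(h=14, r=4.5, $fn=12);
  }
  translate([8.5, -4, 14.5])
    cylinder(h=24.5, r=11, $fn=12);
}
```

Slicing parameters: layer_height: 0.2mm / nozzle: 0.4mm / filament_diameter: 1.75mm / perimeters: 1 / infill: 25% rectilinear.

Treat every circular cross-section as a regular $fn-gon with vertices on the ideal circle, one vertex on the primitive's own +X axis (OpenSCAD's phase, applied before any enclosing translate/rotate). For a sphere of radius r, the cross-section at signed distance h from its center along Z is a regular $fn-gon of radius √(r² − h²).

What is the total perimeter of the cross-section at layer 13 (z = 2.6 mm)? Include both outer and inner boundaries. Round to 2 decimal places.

At z = 2.6 mm: the cube (footprint 24×16.5) is included at this height (perimeter 81.00 mm); the r=5.5 sphere at (1.5, 5) slices to a regular 12-gon of circumradius 3.878 (√(r²−h²) with h=3.9 from center) (perimeter = 2·12·3.878·sin(180°/12) = 24.09 mm); the r=4.5 cylinder at (5.5, 0.5) contributes a regular 12-gon of circumradius 4.5 (perimeter = 2·12·4.500·sin(180°/12) = 27.95 mm); Combining (union): the regions partially overlap (shared area 68.40 mm²), so the edge portions inside another operand are dropped and the merged outline is re-measured after clipping — boundary = 87.20 mm; the cylinder at (8.5, -4) does not reach this height (z outside [14.5, 39]); Taking the first minus the rest: none of the subtracted shapes is present at this height, so the result so far is unchanged — boundary = 87.20 mm. Overall, the cross-section is a single solid region. Total boundary length (outer) = 87.20 mm.

87.20 mm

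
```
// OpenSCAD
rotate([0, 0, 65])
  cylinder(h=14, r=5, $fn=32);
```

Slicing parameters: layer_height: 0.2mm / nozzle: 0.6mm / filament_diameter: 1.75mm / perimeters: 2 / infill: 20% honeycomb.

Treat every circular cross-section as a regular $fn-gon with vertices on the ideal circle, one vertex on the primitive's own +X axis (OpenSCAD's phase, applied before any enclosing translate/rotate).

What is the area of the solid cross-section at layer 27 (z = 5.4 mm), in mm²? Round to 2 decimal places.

At z = 5.4 mm: the cylinder: section is a regular 32-gon, circumradius r=5 (area = (32/2)·5.000²·sin(360°/32) = 78.04 mm²); (rotated 65° about Z; rotation is an isometry so areas/perimeters/island counts are preserved). Overall, the cross-section is a single solid region. Net area = 78.04 mm².

78.04 mm²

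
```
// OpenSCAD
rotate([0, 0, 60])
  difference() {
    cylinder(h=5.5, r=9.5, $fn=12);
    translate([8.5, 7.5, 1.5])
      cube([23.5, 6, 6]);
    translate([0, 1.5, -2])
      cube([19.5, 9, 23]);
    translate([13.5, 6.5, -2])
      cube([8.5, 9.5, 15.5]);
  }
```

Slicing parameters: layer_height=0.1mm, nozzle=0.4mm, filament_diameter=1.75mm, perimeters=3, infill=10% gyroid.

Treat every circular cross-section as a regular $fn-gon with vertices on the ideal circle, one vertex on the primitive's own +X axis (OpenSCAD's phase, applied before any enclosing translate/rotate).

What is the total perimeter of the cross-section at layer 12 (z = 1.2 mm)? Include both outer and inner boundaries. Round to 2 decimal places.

At z = 1.2 mm: the r=9.5 cylinder gives a regular 12-gon of circumradius 9.5 (constant along its height) (perimeter = 2·12·9.500·sin(180°/12) = 59.01 mm); the cube at (8.5, 7.5) is absent (z outside [1.5, 7.5]); the cube at (0, 1.5) is present — its section is the full 19.5×9 rectangle (perimeter 57.00 mm); the 8.5×9.5 cube at (13.5, 6.5) contributes its full rectangle (perimeter 36.00 mm); Taking the first minus the rest: starting from the r=9.5 cylinder, the 19.5×9 cube at (0, 1.5) partially overlaps it — only the 53.74 mm² overlap (of its 175.50 mm²) is removed, clipping the outline; the 8.5×9.5 cube at (13.5, 6.5) misses the remaining region (no effect) — boundary = 62.91 mm; (whole slice rotated 60° about Z — lengths, areas and connectivity unchanged). Overall, the cross-section is a single solid region. Total boundary length (outer) = 62.91 mm.

62.91 mm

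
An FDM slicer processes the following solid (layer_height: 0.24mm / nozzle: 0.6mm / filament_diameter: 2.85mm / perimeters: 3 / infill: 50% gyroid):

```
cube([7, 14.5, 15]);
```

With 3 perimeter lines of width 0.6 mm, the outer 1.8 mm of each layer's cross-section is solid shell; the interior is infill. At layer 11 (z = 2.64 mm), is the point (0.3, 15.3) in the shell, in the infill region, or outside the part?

outside

At z = 2.64 mm: the cube is present — its section is the full 7×14.5 rectangle. Overall, the cross-section is a single solid region. The nearest boundary edge runs (7.00, 14.50)→(0.00, 14.50); distance from the point to it = 0.80 mm. The point is not inside any of the regions above, so it lies outside the cross-section (0.80 mm from the nearest boundary).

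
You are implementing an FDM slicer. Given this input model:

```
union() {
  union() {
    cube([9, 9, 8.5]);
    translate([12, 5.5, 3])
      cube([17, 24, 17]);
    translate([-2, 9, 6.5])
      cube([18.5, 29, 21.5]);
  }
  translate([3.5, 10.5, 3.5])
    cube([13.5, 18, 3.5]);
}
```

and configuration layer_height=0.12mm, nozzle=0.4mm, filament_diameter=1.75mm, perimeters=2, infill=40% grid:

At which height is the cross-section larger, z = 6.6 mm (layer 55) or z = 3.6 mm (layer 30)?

Layer 55 (z = 6.6): the cube (footprint 9×9) is included at this height (area 81.00 mm²); the cube at (12, 5.5) is present — its section is the full 17×24 rectangle (area 408.00 mm²); the cube at (-2, 9) is present — its section is the full 18.5×29 rectangle (area 536.50 mm²); Merging all regions: the regions partially overlap — summed areas 1025.50 mm² minus the doubly-counted overlap 92.25 mm² gives 933.25 mm² — area = 933.25 mm²; the cube at (3.5, 10.5) is present — its section is the full 13.5×18 rectangle (area 243.00 mm²); Taking the union: the 13.5×18 cube at (3.5, 10.5) lies entirely inside the result so far, so the union is just the result so far — area = 933.25 mm². So its area = 933.25 mm². Layer 30 (z = 3.6): the cube (footprint 9×9) is included at this height (area 81.00 mm²); the cube at (12, 5.5) (footprint 17×24) is included at this height (area 408.00 mm²); the cube at (-2, 9) does not reach this height (z outside [6.5, 28]); Taking the union: the 2 present regions are separate (no shared area or edge), so areas and boundary lengths simply add and each stays a separate island — area = 489.00 mm²; the cube at (3.5, 10.5) (footprint 13.5×18) is included at this height (area 243.00 mm²); Combining (union): the regions partially overlap — summed areas 732.00 mm² minus the doubly-counted overlap 90.00 mm² gives 642.00 mm² — area = 642.00 mm². So its area = 642.00 mm². Layer 55 is larger (933.25 vs 642.00 mm²).

layer 55 (z = 6.6 mm)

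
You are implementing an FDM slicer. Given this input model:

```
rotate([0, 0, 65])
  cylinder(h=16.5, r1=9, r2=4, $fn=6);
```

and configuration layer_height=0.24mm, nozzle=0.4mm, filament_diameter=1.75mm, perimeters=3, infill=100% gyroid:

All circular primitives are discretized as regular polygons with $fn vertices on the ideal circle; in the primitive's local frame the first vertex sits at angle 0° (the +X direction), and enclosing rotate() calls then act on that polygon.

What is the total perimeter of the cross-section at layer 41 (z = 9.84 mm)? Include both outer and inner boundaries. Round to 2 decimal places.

At z = 9.84 mm: the cone: at t=0.596 of its height the radius interpolates to r₁+(r₂−r₁)t = 6.018, giving a regular 6-gon of that circumradius (perimeter = 2·6·6.018·sin(180°/6) = 36.11 mm); (rotated 65° about Z; rotation is an isometry so areas/perimeters/island counts are preserved). Overall, the cross-section is a single solid region. Total boundary length (outer) = 36.11 mm.

36.11 mm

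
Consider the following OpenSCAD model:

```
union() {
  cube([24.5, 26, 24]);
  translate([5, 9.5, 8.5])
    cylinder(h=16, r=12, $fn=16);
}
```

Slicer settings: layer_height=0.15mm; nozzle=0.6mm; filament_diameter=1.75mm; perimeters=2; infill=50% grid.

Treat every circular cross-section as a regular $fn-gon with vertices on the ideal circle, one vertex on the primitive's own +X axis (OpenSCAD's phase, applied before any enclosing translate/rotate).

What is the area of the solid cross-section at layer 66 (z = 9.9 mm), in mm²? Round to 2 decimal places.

763.72 mm²

At z = 9.9 mm: the cube is present — its section is the full 24.5×26 rectangle (area 637.00 mm²); the r=12 cylinder at (5, 9.5) contributes a regular 16-gon of circumradius 12 (area = (16/2)·12.000²·sin(360°/16) = 440.85 mm²); Combining (union): the regions partially overlap — summed areas 1077.85 mm² minus the doubly-counted overlap 314.13 mm² gives 763.72 mm² — area = 763.72 mm². Overall, the cross-section is a single solid region. Net area = 763.72 mm².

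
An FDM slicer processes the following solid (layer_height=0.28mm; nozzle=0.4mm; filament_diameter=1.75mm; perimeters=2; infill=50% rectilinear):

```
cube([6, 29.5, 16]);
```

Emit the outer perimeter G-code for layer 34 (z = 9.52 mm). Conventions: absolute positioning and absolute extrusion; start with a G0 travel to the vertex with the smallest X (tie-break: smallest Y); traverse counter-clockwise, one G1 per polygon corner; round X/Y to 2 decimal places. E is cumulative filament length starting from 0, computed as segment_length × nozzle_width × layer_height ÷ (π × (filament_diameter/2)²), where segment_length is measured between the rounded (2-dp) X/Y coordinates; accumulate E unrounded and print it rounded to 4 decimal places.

G0 X0.00 Y0.00 Z9.52
G1 X6.00 Y0.00 E0.2794
G1 X6.00 Y29.50 E1.6530
G1 X0.00 Y29.50 E1.9324
G1 X0.00 Y0.00 E3.3061

At z = 9.52 mm: the 6×29.5 cube contributes its full rectangle. The outline is a single polygon with 4 vertices. Extrusion per mm of travel: 0.4 × 0.28 / (π × 0.875²) = 0.046564. Accumulating E over each segment gives final E = 3.3061.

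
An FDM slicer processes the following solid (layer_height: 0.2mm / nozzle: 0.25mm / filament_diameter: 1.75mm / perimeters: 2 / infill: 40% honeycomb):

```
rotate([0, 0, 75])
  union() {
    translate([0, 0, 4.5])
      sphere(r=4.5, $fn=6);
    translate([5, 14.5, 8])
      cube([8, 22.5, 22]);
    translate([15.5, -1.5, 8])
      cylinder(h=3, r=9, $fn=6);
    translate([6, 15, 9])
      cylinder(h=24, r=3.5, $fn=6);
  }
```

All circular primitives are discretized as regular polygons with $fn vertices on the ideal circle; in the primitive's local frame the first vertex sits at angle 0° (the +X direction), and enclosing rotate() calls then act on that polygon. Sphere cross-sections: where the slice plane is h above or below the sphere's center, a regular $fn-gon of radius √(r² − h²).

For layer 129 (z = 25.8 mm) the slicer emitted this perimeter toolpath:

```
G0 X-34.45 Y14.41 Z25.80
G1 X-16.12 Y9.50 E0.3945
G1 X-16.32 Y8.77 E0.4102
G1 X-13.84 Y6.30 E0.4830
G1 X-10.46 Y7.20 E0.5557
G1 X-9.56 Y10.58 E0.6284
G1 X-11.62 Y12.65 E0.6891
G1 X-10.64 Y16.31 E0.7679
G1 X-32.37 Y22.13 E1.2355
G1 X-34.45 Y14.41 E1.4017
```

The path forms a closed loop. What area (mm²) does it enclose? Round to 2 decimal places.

198.58 mm²

Apply the shoelace formula to the sequence of (X, Y) vertices; enclosed area = 198.58 mm².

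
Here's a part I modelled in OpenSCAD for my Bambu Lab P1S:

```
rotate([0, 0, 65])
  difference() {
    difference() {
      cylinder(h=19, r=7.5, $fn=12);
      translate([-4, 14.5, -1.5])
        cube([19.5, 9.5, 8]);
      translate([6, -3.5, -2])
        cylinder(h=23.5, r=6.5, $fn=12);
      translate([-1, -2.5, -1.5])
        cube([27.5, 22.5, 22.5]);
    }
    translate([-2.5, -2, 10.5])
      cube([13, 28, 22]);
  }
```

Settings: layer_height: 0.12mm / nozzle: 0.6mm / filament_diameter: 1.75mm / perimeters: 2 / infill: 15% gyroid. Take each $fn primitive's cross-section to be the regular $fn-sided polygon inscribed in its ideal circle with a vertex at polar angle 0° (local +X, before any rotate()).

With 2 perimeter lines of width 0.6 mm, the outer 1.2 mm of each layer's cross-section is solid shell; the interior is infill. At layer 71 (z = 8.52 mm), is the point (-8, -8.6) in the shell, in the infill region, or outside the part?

At z = 8.52 mm: the cylinder: section is a regular 12-gon, circumradius r=7.5; the cube at (-4, 14.5) is not intersected at this z (z outside [-1.5, 6.5]); the cylinder at (6, -3.5): section is a regular 12-gon, circumradius r=6.5; the 27.5×22.5 cube at (-1, -2.5) contributes its full rectangle; After the difference (first − rest): starting from the r=7.5 cylinder, the r=6.5 cylinder at (6, -3.5) partially overlaps it — only the 55.88 mm² overlap (of its 126.75 mm²) is removed, clipping the outline; the 27.5×22.5 cube at (-1, -2.5) partially overlaps it — only the 38.51 mm² overlap (of its 618.75 mm²) is removed, clipping the outline — 1 connected region; the cube at (-2.5, -2) is not intersected at this z (z outside [10.5, 32.5]); Subtracting the remaining from the first: none of the subtracted shapes is present at this height, so that combined region is unchanged — 1 connected region; (whole slice rotated 65° about Z — lengths, areas and connectivity unchanged). Overall, the cross-section is a single solid region. Undo the 65° rotation: the query point maps to (-11.175, 3.616) in the un-rotated model frame. The nearest boundary edge runs (-7.50, 0.00)→(-6.50, 3.75); distance from the point to it = 4.49 mm. The point is not inside any of the regions above, so it lies outside the cross-section (4.49 mm from the nearest boundary).

outside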